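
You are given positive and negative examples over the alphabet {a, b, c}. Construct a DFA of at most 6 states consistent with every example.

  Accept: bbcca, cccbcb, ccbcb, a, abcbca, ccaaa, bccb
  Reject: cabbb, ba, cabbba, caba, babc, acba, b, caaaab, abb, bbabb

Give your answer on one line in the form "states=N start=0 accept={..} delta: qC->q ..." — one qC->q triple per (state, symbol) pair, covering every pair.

State merging on the prefix tree: take the shortest (then alphabetical) example prefix whose next move is undefined and point that move at state 0, else 1, else 2, ...; a target is out if some Accept/Reject pair would then sit in one state with the same input left (inseparable). If every existing state is out, open a new one.
a: 0a undefined. 0a->0: ok.
b: 0b undefined. 0b->0: no, a/ba meet in 0. Open state 1: 0b->1.
c: 0c undefined. 0c->0: ok.
ba: 1a undefined. 1a->0: no, a/ba meet in 0. 1a->1: ok.
bb: 1b undefined. 1b->0: no, bbcca/babc meet in 0. 1b->1: ok.
bc: 1c undefined. 1c->0: no, bbcca/babc meet in 0. 1c->1: no, bbcca/cabbb meet in 1. Open state 2: 1c->2.
bcc: 2c undefined. 2c->0: no, bccb/cabbb meet in 1. 2c->1: no, bbcca/cabbb meet in 1. 2c->2: ok.
abcb: 2b undefined. 2b->0: ok.
bbcca: 2a undefined. 2a->0: ok.
All examples now run through 3 states with every (state, symbol) defined. Accept strings end in {0}, Reject strings end in {1,2}; accept={0}.

states=3 start=0 accept={0} delta: 0a->0 0b->1 0c->0 1a->1 1b->1 1c->2 2a->0 2b->0 2c->2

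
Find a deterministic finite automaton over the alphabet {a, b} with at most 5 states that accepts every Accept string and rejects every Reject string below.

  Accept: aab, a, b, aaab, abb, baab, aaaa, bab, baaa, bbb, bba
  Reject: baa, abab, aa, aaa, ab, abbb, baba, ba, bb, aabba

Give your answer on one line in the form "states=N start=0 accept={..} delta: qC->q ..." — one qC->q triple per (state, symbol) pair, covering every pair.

State merging on the prefix tree: take the shortest (then alphabetical) example prefix whose next move is undefined and point that move at state 0, else 1, else 2, ...; a target is out if some Accept/Reject pair would then sit in one state with the same input left (inseparable). If every existing state is out, open a new one.
a: 0a undefined. 0a->0: no, aab/ab meet in 0 with "b" left. Open state 1: 0a->1.
b: 0b undefined. 0b->0: no, a/ba meet in 1. 0b->1: ok.
aa: 1a undefined. 1a->0: no, aab/baa meet in 1. 1a->1: no, aab/ab meet in 1 with "b" left. Open state 2: 1a->2.
ab: 1b undefined. 1b->0: ok.
aaa: 2a undefined. 2a->0: ok.
aab: 2b undefined. 2b->0: no, aab/baa meet in 0. 2b->1: no, aab/aabba meet in 1. 2b->2: no, aab/aa meet in 2. Open state 3: 2b->3.
aabb: 3b undefined. 3b->0: no, a/aabba meet in 1. 3b->1: ok.
baba: 3a undefined. 3a->0: ok.
All examples now run through 4 states with every (state, symbol) defined. Accept strings end in {1,3}, Reject strings end in {0,2}; accept={1,3}.

states=4 start=0 accept={1,3} delta: 0a->1 0b->1 1a->2 1b->0 2a->0 2b->3 3a->0 3b->1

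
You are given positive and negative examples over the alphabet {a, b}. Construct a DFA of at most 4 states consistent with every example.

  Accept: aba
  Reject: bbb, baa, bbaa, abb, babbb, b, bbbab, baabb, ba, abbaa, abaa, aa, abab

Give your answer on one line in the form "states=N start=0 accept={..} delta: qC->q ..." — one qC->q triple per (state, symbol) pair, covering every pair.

states=4 start=0 accept={3} delta: 0a->1 0b->0 1a->0 1b->2 2a->3 2b->0 3a->0 3b->0

State merging on the prefix tree: take the shortest (then alphabetical) example prefix whose next move is undefined and point that move at state 0, else 1, else 2, ...; a target is out if some Accept/Reject pair would then sit in one state with the same input left (inseparable). If every existing state is out, open a new one.
a: 0a undefined. 0a->0: no, aba/ba meet in 0 with "ba" left. Open state 1: 0a->1.
b: 0b undefined. 0b->0: ok.
aa: 1a undefined. 1a->0: ok.
ab: 1b undefined. 1b->0: no, aba/ba meet in 1. 1b->1: no, aba/bbb meet in 0. Open state 2: 1b->2.
aba: 2a undefined. 2a->0: no, aba/bbb meet in 0. 2a->1: no, aba/ba meet in 1. 2a->2: no, aba/bbbab meet in 2. Open state 3: 2a->3.
abb: 2b undefined. 2b->0: ok.
abaa: 3a undefined. 3a->0: ok.
abab: 3b undefined. 3b->0: ok.
All examples now run through 4 states with every (state, symbol) defined. Accept strings end in {3}, Reject strings end in {0,1,2}; accept={3}.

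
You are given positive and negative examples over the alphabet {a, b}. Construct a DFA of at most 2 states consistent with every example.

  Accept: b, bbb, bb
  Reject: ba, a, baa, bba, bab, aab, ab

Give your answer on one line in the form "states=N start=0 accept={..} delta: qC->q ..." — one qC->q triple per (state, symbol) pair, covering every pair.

Grow the machine one transition at a time. Run the examples from 0; the earliest place one falls off (shortest prefix, ties alphabetical) gets sent to the lowest-numbered state that keeps every Accept/Reject pair distinguishable — a pair clashes when both reach the same state with identical unread suffix — and to a fresh state only if none does.
a: 0a undefined. 0a->0: no, b/aab meet in 0 with "b" left. Open state 1: 0a->1.
b: 0b undefined. 0b->0: ok.
aa: 1a undefined. 1a->0: no, b/baa meet in 0. 1a->1: ok.
ab: 1b undefined. 1b->0: no, b/bab meet in 0. 1b->1: ok.
All examples now run through 2 states with every (state, symbol) defined. Accept strings end in {0}, Reject strings end in {1}; accept={0}.

states=2 start=0 accept={0} delta: 0a->1 0b->0 1a->1 1b->1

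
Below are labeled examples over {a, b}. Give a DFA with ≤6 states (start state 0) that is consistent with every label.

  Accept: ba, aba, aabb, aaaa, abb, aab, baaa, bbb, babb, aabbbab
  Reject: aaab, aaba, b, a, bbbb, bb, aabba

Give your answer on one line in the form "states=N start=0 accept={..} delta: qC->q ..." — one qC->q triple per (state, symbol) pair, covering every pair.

Fold the examples into a partial DFA from state 0: repeatedly fix the first undefined (state, symbol) met by the shortest-then-alphabetical prefix, trying targets in increasing order and rejecting any under which an Accept and a Reject string meet in one state with the same remainder; add a state when all current targets are rejected. Accepting states are where Accept strings end.
a: 0a undefined. 0a->0: no, ba/aaba meet in 0 with "ba" left. Open state 1: 0a->1.
b: 0b undefined. 0b->0: no, ba/a meet in 1. 0b->1: ok.
aa: 1a undefined. 1a->0: no, ba/aaba meet in 0. 1a->1: no, ba/b meet in 1. Open state 2: 1a->2.
ab: 1b undefined. 1b->0: no, aba/b meet in 1. 1b->1: no, abb/b meet in 1. 1b->2: no, ba/bb meet in 2. Open state 3: 1b->3.
aaa: 2a undefined. 2a->0: no, aaaa/aaab meet in 1. 2a->1: ok.
aab: 2b undefined. 2b->0: no, ba/aabba meet in 2. 2b->1: no, ba/aaba meet in 2. 2b->2: no, aabbbab/aaab meet in 3. 2b->3: no, aba/aaba meet in 3 with "a" left. Open state 4: 2b->4.
aba: 3a undefined. 3a->0: ok.
abb: 3b undefined. 3b->0: ok.
aaba: 4a undefined. 4a->0: no, aba/aaba meet in 0. 4a->1: ok.
aabb: 4b undefined. 4b->0: ok.
All examples now run through 5 states with every (state, symbol) defined. Accept strings end in {0,2,4}, Reject strings end in {1,3}; accept={0,2,4}.

states=5 start=0 accept={0,2,4} delta: 0a->1 0b->1 1a->2 1b->3 2a->1 2b->4 3a->0 3b->0 4a->1 4b->0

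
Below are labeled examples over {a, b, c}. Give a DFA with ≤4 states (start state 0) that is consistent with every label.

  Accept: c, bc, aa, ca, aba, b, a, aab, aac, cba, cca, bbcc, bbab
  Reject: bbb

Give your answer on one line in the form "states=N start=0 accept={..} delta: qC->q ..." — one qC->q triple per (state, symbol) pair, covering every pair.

State merging on the prefix tree: take the shortest (then alphabetical) example prefix whose next move is undefined and point that move at state 0, else 1, else 2, ...; a target is out if some Accept/Reject pair would then sit in one state with the same input left (inseparable). If every existing state is out, open a new one.
a: 0a undefined. 0a->0: ok.
b: 0b undefined. 0b->0: no, aa/bbb meet in 0. Open state 1: 0b->1.
c: 0c undefined. 0c->0: ok.
bb: 1b undefined. 1b->0: no, b/bbb meet in 1. 1b->1: no, b/bbb meet in 1. Open state 2: 1b->2.
bc: 1c undefined. 1c->0: ok.
aba: 1a undefined. 1a->0: ok.
bba: 2a undefined. 2a->0: ok.
bbb: 2b undefined. 2b->0: no, c/bbb meet in 0. 2b->1: no, b/bbb meet in 1. 2b->2: ok.
bbc: 2c undefined. 2c->0: ok.
All examples now run through 3 states with every (state, symbol) defined. Accept strings end in {0,1}, Reject strings end in {2}; accept={0,1}.

states=3 start=0 accept={0,1} delta: 0a->0 0b->1 0c->0 1a->0 1b->2 1c->0 2a->0 2b->2 2c->0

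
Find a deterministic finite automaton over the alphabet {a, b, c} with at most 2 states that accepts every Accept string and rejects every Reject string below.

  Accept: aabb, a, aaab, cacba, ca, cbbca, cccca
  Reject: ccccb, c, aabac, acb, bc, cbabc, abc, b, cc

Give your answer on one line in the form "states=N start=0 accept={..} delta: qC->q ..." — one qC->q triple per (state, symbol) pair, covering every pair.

Grow the machine one transition at a time. Run the examples from 0; the earliest place one falls off (shortest prefix, ties alphabetical) gets sent to the lowest-numbered state that keeps every Accept/Reject pair distinguishable — a pair clashes when both reach the same state with identical unread suffix — and to a fresh state only if none does.
a: 0a undefined. 0a->0: no, aaab/b meet in 0 with "b" left. Open state 1: 0a->1.
b: 0b undefined. 0b->0: ok.
c: 0c undefined. 0c->0: ok.
aa: 1a undefined. 1a->0: no, aabb/ccccb meet in 0. 1a->1: ok.
ab: 1b undefined. 1b->0: no, aabb/ccccb meet in 0. 1b->1: ok.
ac: 1c undefined. 1c->0: ok.
All examples now run through 2 states with every (state, symbol) defined. Accept strings end in {1}, Reject strings end in {0}; accept={1}.

states=2 start=0 accept={1} delta: 0a->1 0b->0 0c->0 1a->1 1b->1 1c->0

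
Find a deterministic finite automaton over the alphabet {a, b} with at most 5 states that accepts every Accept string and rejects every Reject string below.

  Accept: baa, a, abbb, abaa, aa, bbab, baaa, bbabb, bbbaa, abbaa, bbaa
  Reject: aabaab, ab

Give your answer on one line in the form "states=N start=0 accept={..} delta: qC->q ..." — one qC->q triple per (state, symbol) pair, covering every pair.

states=3 start=0 accept={0,2} delta: 0a->0 0b->1 1a->0 1b->2 2a->1 2b->0

State merging on the prefix tree: take the shortest (then alphabetical) example prefix whose next move is undefined and point that move at state 0, else 1, else 2, ...; a target is out if some Accept/Reject pair would then sit in one state with the same input left (inseparable). If every existing state is out, open a new one.
a: 0a undefined. 0a->0: ok.
b: 0b undefined. 0b->0: no, baa/aabaab meet in 0. Open state 1: 0b->1.
ba: 1a undefined. 1a->0: ok.
bb: 1b undefined. 1b->0: no, abbb/aabaab meet in 1. 1b->1: no, abbb/aabaab meet in 1. Open state 2: 1b->2.
bba: 2a undefined. 2a->0: no, bbab/aabaab meet in 1. 2a->1: ok.
bbb: 2b undefined. 2b->0: ok.
All examples now run through 3 states with every (state, symbol) defined. Accept strings end in {0,2}, Reject strings end in {1}; accept={0,2}.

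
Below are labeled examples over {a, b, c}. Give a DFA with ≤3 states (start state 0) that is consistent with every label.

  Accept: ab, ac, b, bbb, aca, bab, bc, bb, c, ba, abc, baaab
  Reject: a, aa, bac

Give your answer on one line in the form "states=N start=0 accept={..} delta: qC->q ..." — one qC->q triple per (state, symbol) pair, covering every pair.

State merging on the prefix tree: take the shortest (then alphabetical) example prefix whose next move is undefined and point that move at state 0, else 1, else 2, ...; a target is out if some Accept/Reject pair would then sit in one state with the same input left (inseparable). If every existing state is out, open a new one.
a: 0a undefined. 0a->0: ok.
b: 0b undefined. 0b->0: no, ab/a meet in 0. Open state 1: 0b->1.
c: 0c undefined. 0c->0: no, ac/a meet in 0. 0c->1: ok.
ba: 1a undefined. 1a->0: no, ab/bac meet in 1. 1a->1: no, bc/bac meet in 1 with "c" left. Open state 2: 1a->2.
bb: 1b undefined. 1b->0: no, bb/a meet in 0. 1b->1: ok.
bc: 1c undefined. 1c->0: no, bc/a meet in 0. 1c->1: ok.
baa: 2a undefined. 2a->0: ok.
bab: 2b undefined. 2b->0: no, bab/a meet in 0. 2b->1: ok.
bac: 2c undefined. 2c->0: ok.
All examples now run through 3 states with every (state, symbol) defined. Accept strings end in {1,2}, Reject strings end in {0}; accept={1,2}.

states=3 start=0 accept={1,2} delta: 0a->0 0b->1 0c->1 1a->2 1b->1 1c->1 2a->0 2b->1 2c->0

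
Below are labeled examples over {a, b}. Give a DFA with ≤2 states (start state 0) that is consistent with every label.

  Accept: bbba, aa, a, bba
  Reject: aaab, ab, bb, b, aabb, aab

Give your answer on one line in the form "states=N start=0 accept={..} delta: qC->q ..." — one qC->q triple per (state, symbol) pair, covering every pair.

Fold the examples into a partial DFA from state 0: repeatedly fix the first undefined (state, symbol) met by the shortest-then-alphabetical prefix, trying targets in increasing order and rejecting any under which an Accept and a Reject string meet in one state with the same remainder; add a state when all current targets are rejected. Accepting states are where Accept strings end.
a: 0a undefined. 0a->0: ok.
b: 0b undefined. 0b->0: no, bbba/aaab meet in 0. Open state 1: 0b->1.
bb: 1b undefined. 1b->0: no, aa/bb meet in 0. 1b->1: ok.
bba: 1a undefined. 1a->0: ok.
All examples now run through 2 states with every (state, symbol) defined. Accept strings end in {0}, Reject strings end in {1}; accept={0}.

states=2 start=0 accept={0} delta: 0a->0 0b->1 1a->0 1b->1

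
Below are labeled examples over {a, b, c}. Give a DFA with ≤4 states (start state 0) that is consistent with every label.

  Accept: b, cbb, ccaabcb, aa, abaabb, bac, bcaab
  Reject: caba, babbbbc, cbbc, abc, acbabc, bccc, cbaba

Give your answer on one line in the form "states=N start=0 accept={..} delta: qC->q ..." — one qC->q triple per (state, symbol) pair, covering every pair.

states=3 start=0 accept={0,1} delta: 0a->0 0b->1 0c->0 1a->2 1b->1 1c->2 2a->0 2b->1 2c->1

State merging on the prefix tree: take the shortest (then alphabetical) example prefix whose next move is undefined and point that move at state 0, else 1, else 2, ...; a target is out if some Accept/Reject pair would then sit in one state with the same input left (inseparable). If every existing state is out, open a new one.
a: 0a undefined. 0a->0: ok.
b: 0b undefined. 0b->0: no, bac/babbbbc meet in 0 with "c" left. Open state 1: 0b->1.
c: 0c undefined. 0c->0: ok.
ba: 1a undefined. 1a->0: no, aa/caba meet in 0. 1a->1: no, b/caba meet in 1. Open state 2: 1a->2.
bc: 1c undefined. 1c->0: no, aa/abc meet in 0. 1c->1: no, b/abc meet in 1. 1c->2: ok.
bab: 2b undefined. 2b->0: no, ccaabcb/acbabc meet in 0. 2b->1: ok.
bac: 2c undefined. 2c->0: no, aa/bccc meet in 0. 2c->1: ok.
bca: 2a undefined. 2a->0: ok.
cbb: 1b undefined. 1b->0: no, cbb/babbbbc meet in 0. 1b->1: ok.
All examples now run through 3 states with every (state, symbol) defined. Accept strings end in {0,1}, Reject strings end in {2}; accept={0,1}.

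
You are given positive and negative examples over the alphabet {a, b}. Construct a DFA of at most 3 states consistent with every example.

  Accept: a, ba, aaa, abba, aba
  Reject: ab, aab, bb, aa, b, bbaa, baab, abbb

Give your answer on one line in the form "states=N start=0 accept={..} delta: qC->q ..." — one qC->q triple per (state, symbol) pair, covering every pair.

Fold the examples into a partial DFA from state 0: repeatedly fix the first undefined (state, symbol) met by the shortest-then-alphabetical prefix, trying targets in increasing order and rejecting any under which an Accept and a Reject string meet in one state with the same remainder; add a state when all current targets are rejected. Accepting states are where Accept strings end.
a: 0a undefined. 0a->0: no, a/aa meet in 0. Open state 1: 0a->1.
b: 0b undefined. 0b->0: ok.
aa: 1a undefined. 1a->0: ok.
ab: 1b undefined. 1b->0: ok.
All examples now run through 2 states with every (state, symbol) defined. Accept strings end in {1}, Reject strings end in {0}; accept={1}.

states=2 start=0 accept={1} delta: 0a->1 0b->0 1a->0 1b->0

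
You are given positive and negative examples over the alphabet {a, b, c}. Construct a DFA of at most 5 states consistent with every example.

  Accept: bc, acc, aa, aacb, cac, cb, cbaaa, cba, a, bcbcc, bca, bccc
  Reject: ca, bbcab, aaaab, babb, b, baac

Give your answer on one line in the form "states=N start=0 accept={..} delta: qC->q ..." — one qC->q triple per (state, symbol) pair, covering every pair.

State merging on the prefix tree: take the shortest (then alphabetical) example prefix whose next move is undefined and point that move at state 0, else 1, else 2, ...; a target is out if some Accept/Reject pair would then sit in one state with the same input left (inseparable). If every existing state is out, open a new one.
a: 0a undefined. 0a->0: ok.
b: 0b undefined. 0b->0: no, bc/baac meet in 0 with "c" left. Open state 1: 0b->1.
c: 0c undefined. 0c->0: no, acc/ca meet in 0. 0c->1: ok.
ba: 1a undefined. 1a->0: no, aa/ca meet in 0. 1a->1: no, bc/baac meet in 1 with "c" left. Open state 2: 1a->2.
bb: 1b undefined. 1b->0: ok.
bc: 1c undefined. 1c->0: no, bcbcc/aaaab meet in 1. 1c->1: no, bc/aaaab meet in 1. 1c->2: no, bc/ca meet in 2. Open state 3: 1c->3.
baa: 2a undefined. 2a->0: ok.
bab: 2b undefined. 2b->0: no, aa/bbcab meet in 0. 2b->1: no, aa/babb meet in 0. 2b->2: ok.
bca: 3a undefined. 3a->0: ok.
bcb: 3b undefined. 3b->0: ok.
bcc: 3c undefined. 3c->0: no, bccc/aaaab meet in 1. 3c->1: ok.
cac: 2c undefined. 2c->0: ok.
All examples now run through 4 states with every (state, symbol) defined. Accept strings end in {0,3}, Reject strings end in {1,2}; accept={0,3}.

states=4 start=0 accept={0,3} delta: 0a->0 0b->1 0c->1 1a->2 1b->0 1c->3 2a->0 2b->2 2c->0 3a->0 3b->0 3c->1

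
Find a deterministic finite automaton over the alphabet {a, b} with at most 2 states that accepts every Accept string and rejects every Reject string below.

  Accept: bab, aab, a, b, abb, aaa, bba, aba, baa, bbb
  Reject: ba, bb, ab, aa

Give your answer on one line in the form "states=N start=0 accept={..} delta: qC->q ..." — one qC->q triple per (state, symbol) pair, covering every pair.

Grow the machine one transition at a time. Run the examples from 0; the earliest place one falls off (shortest prefix, ties alphabetical) gets sent to the lowest-numbered state that keeps every Accept/Reject pair distinguishable — a pair clashes when both reach the same state with identical unread suffix — and to a fresh state only if none does.
a: 0a undefined. 0a->0: no, aab/ab meet in 0 with "b" left. Open state 1: 0a->1.
b: 0b undefined. 0b->0: no, bab/ab meet in 1 with "b" left. 0b->1: ok.
aa: 1a undefined. 1a->0: ok.
ab: 1b undefined. 1b->0: ok.
All examples now run through 2 states with every (state, symbol) defined. Accept strings end in {1}, Reject strings end in {0}; accept={1}.

states=2 start=0 accept={1} delta: 0a->1 0b->1 1a->0 1b->0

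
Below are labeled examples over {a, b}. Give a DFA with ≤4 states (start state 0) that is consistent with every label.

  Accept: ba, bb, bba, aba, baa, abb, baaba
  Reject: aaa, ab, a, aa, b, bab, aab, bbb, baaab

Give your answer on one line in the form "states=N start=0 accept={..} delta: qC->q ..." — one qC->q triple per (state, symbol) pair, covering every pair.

states=3 start=0 accept={2} delta: 0a->0 0b->1 1a->2 1b->2 2a->2 2b->1

Grow the machine one transition at a time. Run the examples from 0; the earliest place one falls off (shortest prefix, ties alphabetical) gets sent to the lowest-numbered state that keeps every Accept/Reject pair distinguishable — a pair clashes when both reach the same state with identical unread suffix — and to a fresh state only if none does.
a: 0a undefined. 0a->0: ok.
b: 0b undefined. 0b->0: no, ba/aaa meet in 0. Open state 1: 0b->1.
ba: 1a undefined. 1a->0: no, ba/aaa meet in 0. 1a->1: no, ba/ab meet in 1. Open state 2: 1a->2.
bb: 1b undefined. 1b->0: no, bb/aaa meet in 0. 1b->1: no, bb/ab meet in 1. 1b->2: ok.
baa: 2a undefined. 2a->0: no, bba/aaa meet in 0. 2a->1: no, bba/ab meet in 1. 2a->2: ok.
bab: 2b undefined. 2b->0: no, baaba/aaa meet in 0. 2b->1: ok.
All examples now run through 3 states with every (state, symbol) defined. Accept strings end in {2}, Reject strings end in {0,1}; accept={2}.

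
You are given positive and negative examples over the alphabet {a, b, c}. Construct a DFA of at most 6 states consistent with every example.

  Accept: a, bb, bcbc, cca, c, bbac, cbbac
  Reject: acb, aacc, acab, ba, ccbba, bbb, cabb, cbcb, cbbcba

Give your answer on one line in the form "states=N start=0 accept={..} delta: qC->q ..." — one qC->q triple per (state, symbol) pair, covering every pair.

Grow the machine one transition at a time. Run the examples from 0; the earliest place one falls off (shortest prefix, ties alphabetical) gets sent to the lowest-numbered state that keeps every Accept/Reject pair distinguishable — a pair clashes when both reach the same state with identical unread suffix — and to a fresh state only if none does.
a: 0a undefined. 0a->0: ok.
b: 0b undefined. 0b->0: no, a/ba meet in 0. Open state 1: 0b->1.
c: 0c undefined. 0c->0: no, a/aacc meet in 0. 0c->1: no, bb/acb meet in 1 with "b" left. Open state 2: 0c->2.
ba: 1a undefined. 1a->0: no, a/ba meet in 0. 1a->1: ok.
bb: 1b undefined. 1b->0: ok.
bc: 1c undefined. 1c->0: ok.
ca: 2a undefined. 2a->0: no, a/cabb meet in 0. 2a->1: no, a/acab meet in 0. 2a->2: ok.
cb: 2b undefined. 2b->0: no, a/acb meet in 0. 2b->1: no, a/cabb meet in 0. 2b->2: no, c/acb meet in 2. Open state 3: 2b->3.
cc: 2c undefined. 2c->0: no, a/aacc meet in 0. 2c->1: no, cca/aacc meet in 1. 2c->2: no, cca/aacc meet in 2. 2c->3: ok.
cbb: 3b undefined. 3b->0: no, a/cabb meet in 0. 3b->1: no, a/ccbba meet in 0. 3b->2: no, cca/ccbba meet in 3 with "a" left. 3b->3: no, cca/ccbba meet in 3 with "a" left. Open state 4: 3b->4.
cbc: 3c undefined. 3c->0: ok.
cca: 3a undefined. 3a->0: ok.
cbba: 4a undefined. 4a->0: ok.
cbbc: 4c undefined. 4c->0: ok.
ccbb: 4b undefined. 4b->0: no, a/ccbba meet in 0. 4b->1: ok.
All examples now run through 5 states with every (state, symbol) defined. Accept strings end in {0,2}, Reject strings end in {1,3,4}; accept={0,2}.

states=5 start=0 accept={0,2} delta: 0a->0 0b->1 0c->2 1a->1 1b->0 1c->0 2a->2 2b->3 2c->3 3a->0 3b->4 3c->0 4a->0 4b->1 4c->0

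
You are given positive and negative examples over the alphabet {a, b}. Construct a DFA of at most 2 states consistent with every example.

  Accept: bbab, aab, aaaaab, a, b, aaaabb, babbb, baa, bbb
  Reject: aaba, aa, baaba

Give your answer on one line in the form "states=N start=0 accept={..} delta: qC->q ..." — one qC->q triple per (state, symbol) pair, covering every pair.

states=2 start=0 accept={1} delta: 0a->1 0b->1 1a->0 1b->1

Fold the examples into a partial DFA from state 0: repeatedly fix the first undefined (state, symbol) met by the shortest-then-alphabetical prefix, trying targets in increasing order and rejecting any under which an Accept and a Reject string meet in one state with the same remainder; add a state when all current targets are rejected. Accepting states are where Accept strings end.
a: 0a undefined. 0a->0: no, a/aa meet in 0. Open state 1: 0a->1.
b: 0b undefined. 0b->0: no, baa/aa meet in 1 with "a" left. 0b->1: ok.
aa: 1a undefined. 1a->0: ok.
bb: 1b undefined. 1b->0: no, bbab/aaba meet in 0. 1b->1: ok.
All examples now run through 2 states with every (state, symbol) defined. Accept strings end in {1}, Reject strings end in {0}; accept={1}.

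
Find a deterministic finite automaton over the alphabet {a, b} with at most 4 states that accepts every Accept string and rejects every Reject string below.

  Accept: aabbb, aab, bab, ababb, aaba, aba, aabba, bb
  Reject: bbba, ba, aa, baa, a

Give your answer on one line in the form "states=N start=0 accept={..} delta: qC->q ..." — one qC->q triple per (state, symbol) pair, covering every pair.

Grow the machine one transition at a time. Run the examples from 0; the earliest place one falls off (shortest prefix, ties alphabetical) gets sent to the lowest-numbered state that keeps every Accept/Reject pair distinguishable — a pair clashes when both reach the same state with identical unread suffix — and to a fresh state only if none does.
a: 0a undefined. 0a->0: no, aaba/ba meet in 0 with "ba" left. Open state 1: 0a->1.
b: 0b undefined. 0b->0: ok.
aa: 1a undefined. 1a->0: no, aabbb/aa meet in 0. 1a->1: ok.
ab: 1b undefined. 1b->0: no, aaba/bbba meet in 1. 1b->1: no, aabbb/bbba meet in 1. Open state 2: 1b->2.
aba: 2a undefined. 2a->0: ok.
aabb: 2b undefined. 2b->0: no, aabba/bbba meet in 1. 2b->1: no, aabba/bbba meet in 1. 2b->2: ok.
All examples now run through 3 states with every (state, symbol) defined. Accept strings end in {0,2}, Reject strings end in {1}; accept={0,2}.

states=3 start=0 accept={0,2} delta: 0a->1 0b->0 1a->1 1b->2 2a->0 2b->2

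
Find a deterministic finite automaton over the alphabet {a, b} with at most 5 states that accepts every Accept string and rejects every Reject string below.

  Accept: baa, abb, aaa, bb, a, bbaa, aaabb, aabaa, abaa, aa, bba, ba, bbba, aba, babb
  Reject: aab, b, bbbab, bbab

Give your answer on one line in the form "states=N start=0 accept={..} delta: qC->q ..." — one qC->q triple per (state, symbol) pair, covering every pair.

states=2 start=0 accept={0} delta: 0a->0 0b->1 1a->0 1b->0

Grow the machine one transition at a time. Run the examples from 0; the earliest place one falls off (shortest prefix, ties alphabetical) gets sent to the lowest-numbered state that keeps every Accept/Reject pair distinguishable — a pair clashes when both reach the same state with identical unread suffix — and to a fresh state only if none does.
a: 0a undefined. 0a->0: ok.
b: 0b undefined. 0b->0: no, baa/aab meet in 0. Open state 1: 0b->1.
ba: 1a undefined. 1a->0: ok.
bb: 1b undefined. 1b->0: ok.
All examples now run through 2 states with every (state, symbol) defined. Accept strings end in {0}, Reject strings end in {1}; accept={0}.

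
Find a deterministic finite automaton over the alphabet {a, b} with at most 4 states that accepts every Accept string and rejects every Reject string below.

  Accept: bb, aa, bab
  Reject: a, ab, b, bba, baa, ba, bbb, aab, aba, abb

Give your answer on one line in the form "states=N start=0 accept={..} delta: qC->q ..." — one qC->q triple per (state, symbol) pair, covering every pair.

states=4 start=0 accept={0} delta: 0a->1 0b->2 1a->0 1b->3 2a->2 2b->0 3a->1 3b->1

Grow the machine one transition at a time. Run the examples from 0; the earliest place one falls off (shortest prefix, ties alphabetical) gets sent to the lowest-numbered state that keeps every Accept/Reject pair distinguishable — a pair clashes when both reach the same state with identical unread suffix — and to a fresh state only if none does.
a: 0a undefined. 0a->0: no, bb/abb meet in 0 with "bb" left. Open state 1: 0a->1.
b: 0b undefined. 0b->0: no, bb/b meet in 0. 0b->1: no, bb/ab meet in 1 with "b" left. Open state 2: 0b->2.
aa: 1a undefined. 1a->0: ok.
ab: 1b undefined. 1b->0: no, aa/ab meet in 0. 1b->1: no, aa/aba meet in 0. 1b->2: no, bb/abb meet in 2 with "b" left. Open state 3: 1b->3.
ba: 2a undefined. 2a->0: no, aa/ba meet in 0. 2a->1: no, aa/baa meet in 0. 2a->2: ok.
bb: 2b undefined. 2b->0: ok.
aba: 3a undefined. 3a->0: no, bb/aba meet in 0. 3a->1: ok.
abb: 3b undefined. 3b->0: no, bb/abb meet in 0. 3b->1: ok.
All examples now run through 4 states with every (state, symbol) defined. Accept strings end in {0}, Reject strings end in {1,2,3}; accept={0}.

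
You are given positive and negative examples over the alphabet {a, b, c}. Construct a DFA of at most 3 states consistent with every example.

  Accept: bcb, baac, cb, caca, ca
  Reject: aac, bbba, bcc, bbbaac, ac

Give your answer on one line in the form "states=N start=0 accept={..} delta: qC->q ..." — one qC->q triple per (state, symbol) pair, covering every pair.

Fold the examples into a partial DFA from state 0: repeatedly fix the first undefined (state, symbol) met by the shortest-then-alphabetical prefix, trying targets in increasing order and rejecting any under which an Accept and a Reject string meet in one state with the same remainder; add a state when all current targets are rejected. Accepting states are where Accept strings end.
a: 0a undefined. 0a->0: ok.
b: 0b undefined. 0b->0: no, baac/aac meet in 0 with "c" left. Open state 1: 0b->1.
c: 0c undefined. 0c->0: no, caca/aac meet in 0. 0c->1: ok.
ba: 1a undefined. 1a->0: no, baac/aac meet in 1. 1a->1: no, ca/aac meet in 1. Open state 2: 1a->2.
bb: 1b undefined. 1b->0: no, baac/bbbaac meet in 2 with "ac" left. 1b->1: no, baac/bbbaac meet in 2 with "ac" left. 1b->2: ok.
bc: 1c undefined. 1c->0: no, bcb/aac meet in 1. 1c->1: ok.
baa: 2a undefined. 2a->0: no, baac/aac meet in 1. 2a->1: no, baac/aac meet in 1. 2a->2: ok.
bbb: 2b undefined. 2b->0: ok.
cac: 2c undefined. 2c->0: no, baac/bbba meet in 0. 2c->1: no, baac/aac meet in 1. 2c->2: ok.
All examples now run through 3 states with every (state, symbol) defined. Accept strings end in {2}, Reject strings end in {0,1}; accept={2}.

states=3 start=0 accept={2} delta: 0a->0 0b->1 0c->1 1a->2 1b->2 1c->1 2a->2 2b->0 2c->2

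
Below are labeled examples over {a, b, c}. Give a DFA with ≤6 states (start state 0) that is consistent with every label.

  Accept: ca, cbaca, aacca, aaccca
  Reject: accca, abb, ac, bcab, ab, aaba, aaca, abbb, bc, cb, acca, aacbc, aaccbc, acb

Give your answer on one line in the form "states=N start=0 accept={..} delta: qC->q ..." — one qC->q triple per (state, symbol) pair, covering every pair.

State merging on the prefix tree: take the shortest (then alphabetical) example prefix whose next move is undefined and point that move at state 0, else 1, else 2, ...; a target is out if some Accept/Reject pair would then sit in one state with the same input left (inseparable). If every existing state is out, open a new one.
a: 0a undefined. 0a->0: no, ca/aaca meet in 0 with "ca" left. Open state 1: 0a->1.
b: 0b undefined. 0b->0: ok.
c: 0c undefined. 0c->0: ok.
aa: 1a undefined. 1a->0: no, ca/aaba meet in 1. 1a->1: no, cbaca/aaca meet in 1 with "ca" left. Open state 2: 1a->2.
ab: 1b undefined. 1b->0: ok.
ac: 1c undefined. 1c->0: no, ca/accca meet in 1. 1c->1: no, ca/ac meet in 1. 1c->2: no, aacca/accca meet in 2 with "cca" left. Open state 3: 1c->3.
aab: 2b undefined. 2b->0: no, ca/aaba meet in 1. 2b->1: ok.
aac: 2c undefined. 2c->0: no, ca/aaca meet in 1. 2c->1: no, aaccca/acca meet in 3 with "ca" left. 2c->2: no, aacca/aaca meet in 2 with "a" left. 2c->3: no, cbaca/aaca meet in 3 with "a" left. Open state 4: 2c->4.
acb: 3b undefined. 3b->0: ok.
acc: 3c undefined. 3c->0: no, ca/accca meet in 1. 3c->1: no, cbaca/accca meet in 3 with "a" left. 3c->2: ok.
aaca: 4a undefined. 4a->0: ok.
aacb: 4b undefined. 4b->0: ok.
aacc: 4c undefined. 4c->0: ok.
acca: 2a undefined. 2a->0: ok.
cbaca: 3a undefined. 3a->0: no, cbaca/accca meet in 0. 3a->1: ok.
All examples now run through 5 states with every (state, symbol) defined. Accept strings end in {1}, Reject strings end in {0,2,3}; accept={1}.

states=5 start=0 accept={1} delta: 0a->1 0b->0 0c->0 1a->2 1b->0 1c->3 2a->0 2b->1 2c->4 3a->1 3b->0 3c->2 4a->0 4b->0 4c->0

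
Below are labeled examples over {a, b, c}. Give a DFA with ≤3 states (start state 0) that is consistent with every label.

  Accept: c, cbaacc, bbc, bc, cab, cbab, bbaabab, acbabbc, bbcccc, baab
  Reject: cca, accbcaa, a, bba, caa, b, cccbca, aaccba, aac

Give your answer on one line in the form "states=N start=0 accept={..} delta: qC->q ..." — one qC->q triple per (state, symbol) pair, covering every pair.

states=3 start=0 accept={2} delta: 0a->1 0b->0 0c->2 1a->1 1b->2 1c->0 2a->1 2b->0 2c->1

Fold the examples into a partial DFA from state 0: repeatedly fix the first undefined (state, symbol) met by the shortest-then-alphabetical prefix, trying targets in increasing order and rejecting any under which an Accept and a Reject string meet in one state with the same remainder; add a state when all current targets are rejected. Accepting states are where Accept strings end.
a: 0a undefined. 0a->0: no, c/aac meet in 0 with "c" left. Open state 1: 0a->1.
b: 0b undefined. 0b->0: ok.
c: 0c undefined. 0c->0: no, c/b meet in 0. 0c->1: no, c/a meet in 1. Open state 2: 0c->2.
aa: 1a undefined. 1a->0: no, c/aac meet in 2. 1a->1: ok.
ac: 1c undefined. 1c->0: ok.
ca: 2a undefined. 2a->0: no, cab/b meet in 0. 2a->1: ok.
cb: 2b undefined. 2b->0: ok.
cc: 2c undefined. 2c->0: no, bbcccc/b meet in 0. 2c->1: ok.
cab: 1b undefined. 1b->0: no, cab/b meet in 0. 1b->1: no, cab/cca meet in 1. 1b->2: ok.
All examples now run through 3 states with every (state, symbol) defined. Accept strings end in {2}, Reject strings end in {0,1}; accept={2}.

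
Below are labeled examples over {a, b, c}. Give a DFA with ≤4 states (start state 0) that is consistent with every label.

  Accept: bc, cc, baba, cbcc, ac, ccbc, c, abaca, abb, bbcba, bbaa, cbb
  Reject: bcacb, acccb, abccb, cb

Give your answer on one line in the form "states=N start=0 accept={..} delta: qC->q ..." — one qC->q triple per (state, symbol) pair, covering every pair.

Grow the machine one transition at a time. Run the examples from 0; the earliest place one falls off (shortest prefix, ties alphabetical) gets sent to the lowest-numbered state that keeps every Accept/Reject pair distinguishable — a pair clashes when both reach the same state with identical unread suffix — and to a fresh state only if none does.
a: 0a undefined. 0a->0: ok.
b: 0b undefined. 0b->0: ok.
c: 0c undefined. 0c->0: no, bc/bcacb meet in 0. Open state 1: 0c->1.
cb: 1b undefined. 1b->0: no, baba/cb meet in 0. 1b->1: no, bc/cb meet in 1. Open state 2: 1b->2.
cc: 1c undefined. 1c->0: no, cc/abccb meet in 0. 1c->1: ok.
bca: 1a undefined. 1a->0: ok.
cbb: 2b undefined. 2b->0: ok.
cbc: 2c undefined. 2c->0: ok.
bbcba: 2a undefined. 2a->0: ok.
All examples now run through 3 states with every (state, symbol) defined. Accept strings end in {0,1}, Reject strings end in {2}; accept={0,1}.

states=3 start=0 accept={0,1} delta: 0a->0 0b->0 0c->1 1a->0 1b->2 1c->1 2a->0 2b->0 2c->0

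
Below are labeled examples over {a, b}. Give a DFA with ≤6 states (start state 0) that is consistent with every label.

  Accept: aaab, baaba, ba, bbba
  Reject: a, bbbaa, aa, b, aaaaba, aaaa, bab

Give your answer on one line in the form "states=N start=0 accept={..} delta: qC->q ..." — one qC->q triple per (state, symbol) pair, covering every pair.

states=4 start=0 accept={3} delta: 0a->1 0b->2 1a->1 1b->3 2a->3 2b->0 3a->0 3b->0

Fold the examples into a partial DFA from state 0: repeatedly fix the first undefined (state, symbol) met by the shortest-then-alphabetical prefix, trying targets in increasing order and rejecting any under which an Accept and a Reject string meet in one state with the same remainder; add a state when all current targets are rejected. Accepting states are where Accept strings end.
a: 0a undefined. 0a->0: no, aaab/b meet in 0 with "b" left. Open state 1: 0a->1.
b: 0b undefined. 0b->0: no, ba/a meet in 1. 0b->1: no, ba/aa meet in 1 with "a" left. Open state 2: 0b->2.
aa: 1a undefined. 1a->0: no, ba/aaaaba meet in 2 with "a" left. 1a->1: ok.
ba: 2a undefined. 2a->0: no, baaba/aaaaba meet in 1 with "ba" left. 2a->1: no, aaab/bab meet in 1 with "b" left. 2a->2: no, ba/b meet in 2. Open state 3: 2a->3.
bb: 2b undefined. 2b->0: ok.
baa: 3a undefined. 3a->0: ok.
bab: 3b undefined. 3b->0: ok.
aaab: 1b undefined. 1b->0: no, aaab/bbbaa meet in 0. 1b->1: no, aaab/a meet in 1. 1b->2: no, aaab/b meet in 2. 1b->3: ok.
All examples now run through 4 states with every (state, symbol) defined. Accept strings end in {3}, Reject strings end in {0,1,2}; accept={3}.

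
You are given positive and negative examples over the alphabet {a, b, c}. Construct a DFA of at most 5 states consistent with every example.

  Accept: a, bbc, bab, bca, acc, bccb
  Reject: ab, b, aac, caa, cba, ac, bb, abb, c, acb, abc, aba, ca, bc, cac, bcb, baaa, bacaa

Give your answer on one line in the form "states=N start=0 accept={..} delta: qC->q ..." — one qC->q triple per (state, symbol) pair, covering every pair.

states=5 start=0 accept={0} delta: 0a->0 0b->1 0c->2 1a->3 1b->2 1c->4 2a->1 2b->1 2c->0 3a->1 3b->0 3c->1 4a->0 4b->1 4c->3

Fold the examples into a partial DFA from state 0: repeatedly fix the first undefined (state, symbol) met by the shortest-then-alphabetical prefix, trying targets in increasing order and rejecting any under which an Accept and a Reject string meet in one state with the same remainder; add a state when all current targets are rejected. Accepting states are where Accept strings end.
a: 0a undefined. 0a->0: ok.
b: 0b undefined. 0b->0: no, a/ab meet in 0. Open state 1: 0b->1.
c: 0c undefined. 0c->0: no, a/aac meet in 0. 0c->1: no, acc/abc meet in 1 with "c" left. Open state 2: 0c->2.
ba: 1a undefined. 1a->0: no, a/aba meet in 0. 1a->1: no, bab/bb meet in 1 with "b" left. 1a->2: no, bab/acb meet in 2 with "b" left. Open state 3: 1a->3.
bb: 1b undefined. 1b->0: no, a/bb meet in 0. 1b->1: no, bbc/abc meet in 1 with "c" left. 1b->2: ok.
bc: 1c undefined. 1c->0: no, a/abc meet in 0. 1c->1: no, bca/aba meet in 3. 1c->2: no, bca/ca meet in 2 with "a" left. 1c->3: no, bab/bcb meet in 3 with "b" left. Open state 4: 1c->4.
ca: 2a undefined. 2a->0: no, a/caa meet in 0. 2a->1: ok.
cb: 2b undefined. 2b->0: no, a/cba meet in 0. 2b->1: ok.
acc: 2c undefined. 2c->0: ok.
baa: 3a undefined. 3a->0: no, a/baaa meet in 0. 3a->1: ok.
bab: 3b undefined. 3b->0: ok.
bac: 3c undefined. 3c->0: no, a/bacaa meet in 0. 3c->1: ok.
bca: 4a undefined. 4a->0: ok.
bcb: 4b undefined. 4b->0: no, a/bcb meet in 0. 4b->1: ok.
bcc: 4c undefined. 4c->0: no, bccb/ab meet in 1. 4c->1: no, bccb/aac meet in 2. 4c->2: no, bccb/ab meet in 1. 4c->3: ok.
All examples now run through 5 states with every (state, symbol) defined. Accept strings end in {0}, Reject strings end in {1,2,3,4}; accept={0}.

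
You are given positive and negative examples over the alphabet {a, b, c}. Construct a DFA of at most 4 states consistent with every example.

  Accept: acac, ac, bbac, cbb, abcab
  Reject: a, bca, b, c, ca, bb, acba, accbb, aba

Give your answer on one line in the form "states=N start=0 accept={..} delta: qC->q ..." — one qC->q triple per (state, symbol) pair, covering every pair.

states=3 start=0 accept={2} delta: 0a->1 0b->0 0c->1 1a->0 1b->2 1c->2 2a->1 2b->2 2c->0

Grow the machine one transition at a time. Run the examples from 0; the earliest place one falls off (shortest prefix, ties alphabetical) gets sent to the lowest-numbered state that keeps every Accept/Reject pair distinguishable — a pair clashes when both reach the same state with identical unread suffix — and to a fresh state only if none does.
a: 0a undefined. 0a->0: no, ac/c meet in 0 with "c" left. Open state 1: 0a->1.
b: 0b undefined. 0b->0: ok.
c: 0c undefined. 0c->0: no, cbb/b meet in 0. 0c->1: ok.
ab: 1b undefined. 1b->0: no, cbb/b meet in 0. 1b->1: no, cbb/a meet in 1. Open state 2: 1b->2.
ac: 1c undefined. 1c->0: no, acac/b meet in 0. 1c->1: no, ac/a meet in 1. 1c->2: ok.
ca: 1a undefined. 1a->0: ok.
aba: 2a undefined. 2a->0: no, acac/a meet in 1. 2a->1: ok.
abc: 2c undefined. 2c->0: ok.
acb: 2b undefined. 2b->0: no, cbb/bca meet in 0. 2b->1: no, cbb/a meet in 1. 2b->2: ok.
All examples now run through 3 states with every (state, symbol) defined. Accept strings end in {2}, Reject strings end in {0,1}; accept={2}.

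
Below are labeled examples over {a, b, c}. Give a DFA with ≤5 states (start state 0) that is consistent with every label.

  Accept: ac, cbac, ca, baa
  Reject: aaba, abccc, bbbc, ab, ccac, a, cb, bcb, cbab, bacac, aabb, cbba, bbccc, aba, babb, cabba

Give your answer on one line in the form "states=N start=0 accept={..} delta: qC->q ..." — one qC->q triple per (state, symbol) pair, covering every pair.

states=4 start=0 accept={2} delta: 0a->0 0b->1 0c->2 1a->3 1b->0 1c->0 2a->2 2b->0 2c->1 3a->2 3b->0 3c->1

Fold the examples into a partial DFA from state 0: repeatedly fix the first undefined (state, symbol) met by the shortest-then-alphabetical prefix, trying targets in increasing order and rejecting any under which an Accept and a Reject string meet in one state with the same remainder; add a state when all current targets are rejected. Accepting states are where Accept strings end.
a: 0a undefined. 0a->0: ok.
b: 0b undefined. 0b->0: no, ac/bbbc meet in 0 with "c" left. Open state 1: 0b->1.
c: 0c undefined. 0c->0: no, ac/ccac meet in 0. 0c->1: no, ac/ab meet in 1. Open state 2: 0c->2.
ba: 1a undefined. 1a->0: no, baa/aaba meet in 0. 1a->1: no, baa/aaba meet in 1. 1a->2: no, ac/aaba meet in 2. Open state 3: 1a->3.
bb: 1b undefined. 1b->0: ok.
bc: 1c undefined. 1c->0: ok.
ca: 2a undefined. 2a->0: no, ca/bbbc meet in 0. 2a->1: no, ca/ab meet in 1. 2a->2: ok.
cb: 2b undefined. 2b->0: ok.
cc: 2c undefined. 2c->0: no, ac/ccac meet in 2. 2c->1: ok.
baa: 3a undefined. 3a->0: no, baa/bbbc meet in 0. 3a->1: no, baa/abccc meet in 1. 3a->2: ok.
bab: 3b undefined. 3b->0: ok.
bac: 3c undefined. 3c->0: no, ac/bacac meet in 2. 3c->1: ok.
All examples now run through 4 states with every (state, symbol) defined. Accept strings end in {2}, Reject strings end in {0,1,3}; accept={2}.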